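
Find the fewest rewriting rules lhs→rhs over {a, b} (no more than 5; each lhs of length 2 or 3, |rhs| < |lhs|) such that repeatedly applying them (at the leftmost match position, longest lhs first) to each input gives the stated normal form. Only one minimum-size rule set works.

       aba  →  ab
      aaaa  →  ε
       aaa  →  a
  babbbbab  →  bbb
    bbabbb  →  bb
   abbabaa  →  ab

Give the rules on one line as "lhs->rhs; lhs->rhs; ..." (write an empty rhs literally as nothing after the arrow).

aa->; aab->bb; ba->b; bab->aa

  | aba => ab
  | aaaa => aa => ε
  | aaa => a
  | babbbbab => aabbbab => bbbbab => bbbaa => bbba => bbb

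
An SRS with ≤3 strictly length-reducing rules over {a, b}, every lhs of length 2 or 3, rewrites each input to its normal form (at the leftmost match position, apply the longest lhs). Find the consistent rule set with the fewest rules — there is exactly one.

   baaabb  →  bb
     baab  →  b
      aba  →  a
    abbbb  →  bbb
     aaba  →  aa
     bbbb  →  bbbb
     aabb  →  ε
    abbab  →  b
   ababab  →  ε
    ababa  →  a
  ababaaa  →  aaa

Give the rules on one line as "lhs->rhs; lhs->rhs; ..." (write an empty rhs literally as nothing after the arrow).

ab->; baa->ba

  | baaabb => baabb => babb => bb
  | baab => bab => b
  | aba => a
  | abbbb => bbb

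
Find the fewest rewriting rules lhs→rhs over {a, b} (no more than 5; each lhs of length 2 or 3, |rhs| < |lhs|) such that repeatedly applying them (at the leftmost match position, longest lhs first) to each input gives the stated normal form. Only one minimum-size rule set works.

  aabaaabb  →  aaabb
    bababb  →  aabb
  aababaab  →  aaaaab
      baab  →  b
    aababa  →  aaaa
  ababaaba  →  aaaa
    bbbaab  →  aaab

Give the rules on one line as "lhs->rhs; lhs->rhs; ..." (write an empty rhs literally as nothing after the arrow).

  | aabaaabb => aaabb
  | bababb => aabb
  | aababaab => aaaaab
  | baab => b

ba->; baa->; bab->a; bbb->a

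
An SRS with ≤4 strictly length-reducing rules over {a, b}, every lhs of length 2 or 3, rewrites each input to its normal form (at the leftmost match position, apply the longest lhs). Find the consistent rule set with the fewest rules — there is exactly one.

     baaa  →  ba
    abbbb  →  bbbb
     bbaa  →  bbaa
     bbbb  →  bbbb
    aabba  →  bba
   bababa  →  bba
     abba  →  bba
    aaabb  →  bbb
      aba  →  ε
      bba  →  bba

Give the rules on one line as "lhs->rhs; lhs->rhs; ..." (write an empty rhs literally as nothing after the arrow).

aaa->ab; ab->a; aba->; abb->bb

  | baaa => bab => ba
  | abbbb => bbbb
  | bbaa
  | bbbb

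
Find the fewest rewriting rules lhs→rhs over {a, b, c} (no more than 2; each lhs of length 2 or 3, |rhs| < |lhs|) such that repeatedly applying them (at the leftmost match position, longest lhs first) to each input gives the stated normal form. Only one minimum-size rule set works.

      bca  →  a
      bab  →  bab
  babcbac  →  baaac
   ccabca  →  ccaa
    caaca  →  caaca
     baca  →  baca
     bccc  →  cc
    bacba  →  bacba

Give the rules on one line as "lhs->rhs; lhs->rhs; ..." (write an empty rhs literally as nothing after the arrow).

bc->; bcb->a

  | bca => a
  | bab
  | babcbac => baaac
  | ccabca => ccaa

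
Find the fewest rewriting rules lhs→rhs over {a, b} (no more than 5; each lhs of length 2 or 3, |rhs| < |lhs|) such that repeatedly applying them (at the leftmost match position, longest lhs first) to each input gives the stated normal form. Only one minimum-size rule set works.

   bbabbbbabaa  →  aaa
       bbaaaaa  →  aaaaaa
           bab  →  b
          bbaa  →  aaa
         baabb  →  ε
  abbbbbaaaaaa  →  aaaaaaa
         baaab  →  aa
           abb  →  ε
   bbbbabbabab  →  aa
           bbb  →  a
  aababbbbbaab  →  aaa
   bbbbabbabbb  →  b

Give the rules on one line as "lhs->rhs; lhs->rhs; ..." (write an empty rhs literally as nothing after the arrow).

ab->a; abb->; ba->; bb->a

  | bbabbbbabaa => aabbbbabaa => abbabaa => abaa => aaa
  | bbaaaaa => aaaaaa
  | bab => b
  | bbaa => aaa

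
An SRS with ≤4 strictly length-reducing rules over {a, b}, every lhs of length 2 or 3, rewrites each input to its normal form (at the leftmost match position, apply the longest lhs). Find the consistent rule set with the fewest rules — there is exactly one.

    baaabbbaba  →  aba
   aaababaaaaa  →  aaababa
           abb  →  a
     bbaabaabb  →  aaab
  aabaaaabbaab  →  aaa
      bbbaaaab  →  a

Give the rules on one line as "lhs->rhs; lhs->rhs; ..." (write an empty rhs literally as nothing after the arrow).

  | baaabbbaba => babbbaba => baababa => bbaba => aba
  | aaababaaaaa => aaababaaa => aaababa
  | abb => a
  | bbaabaabb => aabaabb => aabbb => aaab

baa->b; bb->; bbb->ab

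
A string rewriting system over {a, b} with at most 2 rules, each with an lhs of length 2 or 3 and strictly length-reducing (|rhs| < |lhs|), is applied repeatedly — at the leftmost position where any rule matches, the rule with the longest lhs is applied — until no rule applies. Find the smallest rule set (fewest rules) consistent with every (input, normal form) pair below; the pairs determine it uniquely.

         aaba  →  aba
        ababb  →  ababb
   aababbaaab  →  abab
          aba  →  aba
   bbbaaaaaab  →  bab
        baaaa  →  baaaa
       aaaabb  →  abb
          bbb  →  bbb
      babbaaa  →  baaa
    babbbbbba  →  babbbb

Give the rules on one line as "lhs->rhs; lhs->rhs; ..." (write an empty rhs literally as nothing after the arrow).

aab->ab; bba->

  | aaba => aba
  | ababb
  | aababbaaab => ababbaaab => abaaab => abaab => abab
  | aba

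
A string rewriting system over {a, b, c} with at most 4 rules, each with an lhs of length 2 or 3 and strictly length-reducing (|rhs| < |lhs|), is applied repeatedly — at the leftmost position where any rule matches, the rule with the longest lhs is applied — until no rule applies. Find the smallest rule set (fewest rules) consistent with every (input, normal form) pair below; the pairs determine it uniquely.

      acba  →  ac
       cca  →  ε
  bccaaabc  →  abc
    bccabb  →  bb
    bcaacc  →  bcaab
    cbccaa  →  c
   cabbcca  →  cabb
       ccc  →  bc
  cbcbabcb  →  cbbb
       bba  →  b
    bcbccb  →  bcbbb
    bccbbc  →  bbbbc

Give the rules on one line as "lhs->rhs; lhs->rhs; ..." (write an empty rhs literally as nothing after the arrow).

  | acba => ac
  | cca => ba => ε
  | bccaaabc => bbaaabc => baabc => abc
  | bccabb => bbabb => bb

ba->; bab->; cc->b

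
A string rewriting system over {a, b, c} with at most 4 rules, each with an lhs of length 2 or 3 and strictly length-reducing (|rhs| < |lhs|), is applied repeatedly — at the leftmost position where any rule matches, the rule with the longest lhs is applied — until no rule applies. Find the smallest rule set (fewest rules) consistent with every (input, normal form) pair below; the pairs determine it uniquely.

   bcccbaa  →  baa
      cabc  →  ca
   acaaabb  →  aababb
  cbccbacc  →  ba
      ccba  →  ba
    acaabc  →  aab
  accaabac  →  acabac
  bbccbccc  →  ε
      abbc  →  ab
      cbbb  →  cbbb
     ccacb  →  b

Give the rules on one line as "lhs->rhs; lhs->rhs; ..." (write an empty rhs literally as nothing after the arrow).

bc->; caa->ab; cc->; cca->c

  | bcccbaa => ccbaa => baa
  | cabc => ca
  | acaaabb => aababb
  | cbccbacc => ccbacc => bacc => ba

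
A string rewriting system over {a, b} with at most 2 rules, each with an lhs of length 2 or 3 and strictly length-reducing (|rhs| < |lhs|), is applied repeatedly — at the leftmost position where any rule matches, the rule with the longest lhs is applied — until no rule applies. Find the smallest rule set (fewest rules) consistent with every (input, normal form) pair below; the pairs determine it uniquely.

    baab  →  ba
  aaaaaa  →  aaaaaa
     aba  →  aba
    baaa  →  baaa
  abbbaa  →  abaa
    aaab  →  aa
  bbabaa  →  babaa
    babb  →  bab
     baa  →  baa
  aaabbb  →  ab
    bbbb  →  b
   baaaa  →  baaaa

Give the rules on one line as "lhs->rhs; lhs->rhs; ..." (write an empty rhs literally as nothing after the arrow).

  | baab => ba
  | aaaaaa
  | aba
  | baaa

aab->a; bb->b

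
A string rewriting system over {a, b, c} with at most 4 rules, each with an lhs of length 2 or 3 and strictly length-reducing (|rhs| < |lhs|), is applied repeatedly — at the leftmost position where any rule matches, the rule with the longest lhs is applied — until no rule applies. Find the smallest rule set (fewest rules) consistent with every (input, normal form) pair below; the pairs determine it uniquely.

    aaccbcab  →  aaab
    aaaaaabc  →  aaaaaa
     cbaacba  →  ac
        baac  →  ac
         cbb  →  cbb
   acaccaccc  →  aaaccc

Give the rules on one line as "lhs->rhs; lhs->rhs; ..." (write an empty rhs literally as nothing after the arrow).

ba->; bc->; ca->a

  | aaccbcab => aaccab => aacab => aaab
  | aaaaaabc => aaaaaa
  | cbaacba => cacba => acba => ac
  | baac => ac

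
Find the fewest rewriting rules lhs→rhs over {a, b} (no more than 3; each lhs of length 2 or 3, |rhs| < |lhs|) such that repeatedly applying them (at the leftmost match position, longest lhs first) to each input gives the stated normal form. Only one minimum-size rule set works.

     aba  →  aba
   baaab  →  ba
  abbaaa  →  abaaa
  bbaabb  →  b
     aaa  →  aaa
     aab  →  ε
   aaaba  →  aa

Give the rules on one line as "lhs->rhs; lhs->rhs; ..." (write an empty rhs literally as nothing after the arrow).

aab->; bb->b

  | aba
  | baaab => ba
  | abbaaa => abaaa
  | bbaabb => baabb => bb => b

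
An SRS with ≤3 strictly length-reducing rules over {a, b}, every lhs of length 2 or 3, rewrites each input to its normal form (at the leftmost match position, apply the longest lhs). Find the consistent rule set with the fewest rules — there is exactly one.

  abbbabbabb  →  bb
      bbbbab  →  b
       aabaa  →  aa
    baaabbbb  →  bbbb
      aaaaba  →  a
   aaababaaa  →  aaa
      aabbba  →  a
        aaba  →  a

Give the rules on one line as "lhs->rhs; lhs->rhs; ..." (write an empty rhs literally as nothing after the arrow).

ab->b; ba->a

  | abbbabbabb => bbbabbabb => bbabbabb => babbabb => abbabb => bbabb => babb => abb => bb
  | bbbbab => bbbab => bbab => bab => ab => b
  | aabaa => abaa => baa => aa
  | baaabbbb => aaabbbb => aabbbb => abbbb => bbbb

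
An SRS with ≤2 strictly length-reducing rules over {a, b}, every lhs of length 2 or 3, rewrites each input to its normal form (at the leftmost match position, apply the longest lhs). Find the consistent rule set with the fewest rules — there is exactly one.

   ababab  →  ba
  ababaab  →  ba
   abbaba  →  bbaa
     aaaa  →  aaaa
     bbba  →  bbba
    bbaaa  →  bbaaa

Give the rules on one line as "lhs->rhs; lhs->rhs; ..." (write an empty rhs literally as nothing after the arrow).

  | ababab => babab => baab => bab => ba
  | ababaab => babaab => baaab => baab => bab => ba
  | abbaba => bbaba => bbaa
  | aaaa

ab->b; bab->ba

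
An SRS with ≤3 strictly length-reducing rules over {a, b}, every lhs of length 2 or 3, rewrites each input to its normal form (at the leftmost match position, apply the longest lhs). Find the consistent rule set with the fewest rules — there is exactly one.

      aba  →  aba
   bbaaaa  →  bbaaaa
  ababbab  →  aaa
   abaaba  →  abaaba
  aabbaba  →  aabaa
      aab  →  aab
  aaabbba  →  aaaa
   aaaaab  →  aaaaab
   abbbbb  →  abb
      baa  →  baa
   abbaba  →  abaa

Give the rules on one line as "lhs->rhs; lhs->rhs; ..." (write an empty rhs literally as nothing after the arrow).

  | aba
  | bbaaaa
  | ababbab => aabab => aaa
  | abaaba

bab->a; bbb->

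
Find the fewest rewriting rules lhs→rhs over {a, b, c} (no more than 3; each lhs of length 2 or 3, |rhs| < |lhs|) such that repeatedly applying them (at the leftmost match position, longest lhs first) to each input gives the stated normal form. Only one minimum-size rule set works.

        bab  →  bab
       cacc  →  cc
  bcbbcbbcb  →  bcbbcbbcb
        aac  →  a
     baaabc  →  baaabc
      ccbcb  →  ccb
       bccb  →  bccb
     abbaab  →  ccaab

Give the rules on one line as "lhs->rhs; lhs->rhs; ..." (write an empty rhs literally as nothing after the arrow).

  | bab
  | cacc => cc
  | bcbbcbbcb
  | aac => a

abb->cc; ac->; cbc->c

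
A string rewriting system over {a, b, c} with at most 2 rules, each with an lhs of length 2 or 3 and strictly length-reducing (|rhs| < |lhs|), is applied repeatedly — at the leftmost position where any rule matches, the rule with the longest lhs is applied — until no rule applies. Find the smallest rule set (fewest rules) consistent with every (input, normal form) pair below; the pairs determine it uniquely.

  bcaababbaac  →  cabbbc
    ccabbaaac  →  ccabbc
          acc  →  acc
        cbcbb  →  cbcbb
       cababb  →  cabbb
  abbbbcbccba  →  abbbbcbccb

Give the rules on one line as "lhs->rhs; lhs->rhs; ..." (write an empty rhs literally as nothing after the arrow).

  | bcaababbaac => cababbaac => cabbbaac => cabbbac => cabbbc
  | ccabbaaac => ccabbaac => ccabbac => ccabbc
  | acc
  | cbcbb

ba->b; bca->c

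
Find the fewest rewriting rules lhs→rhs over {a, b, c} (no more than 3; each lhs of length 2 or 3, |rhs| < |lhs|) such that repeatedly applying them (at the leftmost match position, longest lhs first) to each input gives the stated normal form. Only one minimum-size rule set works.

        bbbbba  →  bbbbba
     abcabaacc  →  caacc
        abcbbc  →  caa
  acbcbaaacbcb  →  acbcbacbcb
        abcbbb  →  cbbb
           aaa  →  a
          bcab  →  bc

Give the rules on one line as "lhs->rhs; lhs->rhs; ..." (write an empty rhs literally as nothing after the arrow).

  | bbbbba
  | abcabaacc => cabaacc => caacc
  | abcbbc => cbbc => caa
  | acbcbaaacbcb => acbcbacbcb

aaa->a; ab->; bbc->aa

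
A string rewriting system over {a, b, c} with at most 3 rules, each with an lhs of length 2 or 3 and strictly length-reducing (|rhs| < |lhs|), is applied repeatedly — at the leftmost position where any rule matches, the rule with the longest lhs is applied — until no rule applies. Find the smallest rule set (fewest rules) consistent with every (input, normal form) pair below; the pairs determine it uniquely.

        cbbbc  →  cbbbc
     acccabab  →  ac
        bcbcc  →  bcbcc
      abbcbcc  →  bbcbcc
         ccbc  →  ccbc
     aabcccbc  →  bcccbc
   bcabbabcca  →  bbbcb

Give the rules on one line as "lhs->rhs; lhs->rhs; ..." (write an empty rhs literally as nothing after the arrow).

ab->b; ca->b; cab->

  | cbbbc
  | acccabab => accab => ac
  | bcbcc
  | abbcbcc => bbcbcc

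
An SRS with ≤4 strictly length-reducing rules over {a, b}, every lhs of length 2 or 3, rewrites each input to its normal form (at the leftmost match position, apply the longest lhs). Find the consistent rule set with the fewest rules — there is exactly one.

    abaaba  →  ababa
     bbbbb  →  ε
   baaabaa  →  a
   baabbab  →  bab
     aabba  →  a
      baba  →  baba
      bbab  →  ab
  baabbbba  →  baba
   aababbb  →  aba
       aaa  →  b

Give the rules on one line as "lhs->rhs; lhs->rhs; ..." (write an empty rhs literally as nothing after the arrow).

  | abaaba => ababa
  | bbbbb => bb => ε
  | baaabaa => bbbaa => aa => a
  | baabbab => babbab => baab => bab

aa->a; aaa->b; bb->; bbb->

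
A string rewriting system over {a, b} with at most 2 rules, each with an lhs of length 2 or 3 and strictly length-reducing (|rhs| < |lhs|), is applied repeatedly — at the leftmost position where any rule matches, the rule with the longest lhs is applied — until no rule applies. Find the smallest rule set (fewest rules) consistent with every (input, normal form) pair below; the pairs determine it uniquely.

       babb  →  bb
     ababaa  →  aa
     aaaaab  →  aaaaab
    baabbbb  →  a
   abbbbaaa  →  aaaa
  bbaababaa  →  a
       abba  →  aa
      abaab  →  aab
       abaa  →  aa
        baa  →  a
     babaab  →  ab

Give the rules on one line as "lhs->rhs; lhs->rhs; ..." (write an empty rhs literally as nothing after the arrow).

abb->a; ba->

  | babb => bb
  | ababaa => abaa => aa
  | aaaaab
  | baabbbb => abbbb => abb => a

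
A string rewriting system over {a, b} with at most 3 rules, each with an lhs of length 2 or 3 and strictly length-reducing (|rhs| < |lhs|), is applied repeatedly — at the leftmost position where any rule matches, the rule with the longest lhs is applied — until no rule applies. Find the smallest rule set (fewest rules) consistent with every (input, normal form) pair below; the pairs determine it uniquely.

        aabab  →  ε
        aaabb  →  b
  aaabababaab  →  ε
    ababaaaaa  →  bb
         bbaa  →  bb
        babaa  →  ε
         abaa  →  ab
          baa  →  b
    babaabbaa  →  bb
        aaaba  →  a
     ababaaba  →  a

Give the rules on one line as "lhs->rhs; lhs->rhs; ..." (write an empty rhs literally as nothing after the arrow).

  | aabab => bab => ε
  | aaabb => babb => b
  | aaabababaab => babababaab => ababaab => aaab => bab => ε
  | ababaaaaa => aaaaaa => baaaa => bbaa => bb

aa->; aaa->ba; bab->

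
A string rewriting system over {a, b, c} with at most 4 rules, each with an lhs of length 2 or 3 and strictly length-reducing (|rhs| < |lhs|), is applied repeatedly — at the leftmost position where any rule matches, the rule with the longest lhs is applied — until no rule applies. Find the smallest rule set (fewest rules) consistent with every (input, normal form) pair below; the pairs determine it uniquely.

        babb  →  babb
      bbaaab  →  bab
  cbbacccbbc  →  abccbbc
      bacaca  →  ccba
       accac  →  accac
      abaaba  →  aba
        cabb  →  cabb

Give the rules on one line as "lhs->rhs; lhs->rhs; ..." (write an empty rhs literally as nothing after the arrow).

  | babb
  | bbaaab => bab
  | cbbacccbbc => cbcbccbbc => abccbbc
  | bacaca => cbaca => ccba

baa->; bac->cb; cbc->a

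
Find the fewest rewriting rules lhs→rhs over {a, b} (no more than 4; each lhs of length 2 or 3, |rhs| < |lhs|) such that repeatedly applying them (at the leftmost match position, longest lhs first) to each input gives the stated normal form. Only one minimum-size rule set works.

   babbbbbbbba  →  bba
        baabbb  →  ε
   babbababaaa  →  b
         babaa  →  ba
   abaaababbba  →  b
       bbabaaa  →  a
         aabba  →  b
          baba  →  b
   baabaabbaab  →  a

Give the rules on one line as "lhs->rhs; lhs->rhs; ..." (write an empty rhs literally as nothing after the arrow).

aa->b; aba->; abb->; bbb->a

  | babbbbbbbba => bbbbbbba => abbbba => bba
  | baabbb => bbbbb => abb => ε
  | babbababaaa => bababaaa => bbaaa => bbba => aa => b
  | babaa => ba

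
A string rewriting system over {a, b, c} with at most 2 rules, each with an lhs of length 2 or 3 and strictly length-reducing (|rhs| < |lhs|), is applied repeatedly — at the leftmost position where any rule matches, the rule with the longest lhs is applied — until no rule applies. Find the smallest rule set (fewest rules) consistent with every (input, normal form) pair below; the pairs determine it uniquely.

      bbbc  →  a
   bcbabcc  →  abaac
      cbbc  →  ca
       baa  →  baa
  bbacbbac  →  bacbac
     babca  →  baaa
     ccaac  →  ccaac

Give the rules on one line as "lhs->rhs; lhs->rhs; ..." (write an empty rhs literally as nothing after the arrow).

bb->b; bc->a

  | bbbc => bbc => bc => a
  | bcbabcc => ababcc => abaac
  | cbbc => cbc => ca
  | baa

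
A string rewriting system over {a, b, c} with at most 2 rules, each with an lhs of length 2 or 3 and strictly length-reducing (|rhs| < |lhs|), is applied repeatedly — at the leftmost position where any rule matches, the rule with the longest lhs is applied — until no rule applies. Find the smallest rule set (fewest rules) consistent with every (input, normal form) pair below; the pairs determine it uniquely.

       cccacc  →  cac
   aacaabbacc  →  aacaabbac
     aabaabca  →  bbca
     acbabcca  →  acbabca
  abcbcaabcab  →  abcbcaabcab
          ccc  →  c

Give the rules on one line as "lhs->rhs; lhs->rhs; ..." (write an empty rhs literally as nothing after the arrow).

aba->b; cc->c

  | cccacc => ccacc => cacc => cac
  | aacaabbacc => aacaabbac
  | aabaabca => ababca => bbca
  | acbabcca => acbabca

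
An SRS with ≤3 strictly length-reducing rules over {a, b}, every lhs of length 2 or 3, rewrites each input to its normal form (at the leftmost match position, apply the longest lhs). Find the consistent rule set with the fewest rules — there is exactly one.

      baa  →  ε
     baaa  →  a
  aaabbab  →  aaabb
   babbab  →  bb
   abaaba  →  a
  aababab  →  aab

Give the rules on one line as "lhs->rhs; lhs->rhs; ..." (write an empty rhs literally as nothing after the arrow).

ba->; baa->

  | baa => ε
  | baaa => a
  | aaabbab => aaabb
  | babbab => bbab => bb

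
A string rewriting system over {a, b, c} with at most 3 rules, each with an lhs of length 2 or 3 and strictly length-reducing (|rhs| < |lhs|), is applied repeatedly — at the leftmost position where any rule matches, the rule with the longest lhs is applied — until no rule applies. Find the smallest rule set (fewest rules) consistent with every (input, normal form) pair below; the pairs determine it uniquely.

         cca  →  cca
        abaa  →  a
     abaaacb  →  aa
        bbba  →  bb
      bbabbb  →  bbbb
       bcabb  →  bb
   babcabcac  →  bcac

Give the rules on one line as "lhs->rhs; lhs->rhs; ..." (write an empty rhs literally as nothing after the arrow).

ab->b; ba->; cb->

  | cca
  | abaa => baa => a
  | abaaacb => baaacb => aacb => aa
  | bbba => bb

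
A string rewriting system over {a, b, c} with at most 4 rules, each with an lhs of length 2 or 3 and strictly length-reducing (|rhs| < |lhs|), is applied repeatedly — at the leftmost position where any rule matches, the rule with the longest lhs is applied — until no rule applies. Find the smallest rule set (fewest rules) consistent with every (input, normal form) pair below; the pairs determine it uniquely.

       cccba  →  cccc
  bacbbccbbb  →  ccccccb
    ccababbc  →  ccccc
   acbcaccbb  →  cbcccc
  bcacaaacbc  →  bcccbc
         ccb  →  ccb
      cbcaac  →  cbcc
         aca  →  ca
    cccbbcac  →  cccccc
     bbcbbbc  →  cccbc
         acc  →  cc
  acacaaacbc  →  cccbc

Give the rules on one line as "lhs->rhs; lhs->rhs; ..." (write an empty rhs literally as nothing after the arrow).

ac->c; ba->c; bb->c

  | cccba => cccc
  | bacbbccbbb => ccbbccbbb => cccccbbb => ccccccb
  | ccababbc => ccacbbc => cccbbc => ccccc
  | acbcaccbb => cbcaccbb => cbcccbb => cbcccc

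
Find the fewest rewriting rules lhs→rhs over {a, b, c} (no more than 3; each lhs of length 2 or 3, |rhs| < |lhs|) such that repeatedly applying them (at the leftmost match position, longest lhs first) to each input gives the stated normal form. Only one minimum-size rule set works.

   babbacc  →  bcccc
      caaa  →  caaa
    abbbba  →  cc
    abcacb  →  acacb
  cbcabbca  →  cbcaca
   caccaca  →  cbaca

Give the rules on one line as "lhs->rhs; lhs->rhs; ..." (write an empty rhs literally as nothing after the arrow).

ab->a; aba->cc; acc->b

  | babbacc => babacc => bcccc
  | caaa
  | abbbba => abbba => abba => aba => cc
  | abcacb => acacb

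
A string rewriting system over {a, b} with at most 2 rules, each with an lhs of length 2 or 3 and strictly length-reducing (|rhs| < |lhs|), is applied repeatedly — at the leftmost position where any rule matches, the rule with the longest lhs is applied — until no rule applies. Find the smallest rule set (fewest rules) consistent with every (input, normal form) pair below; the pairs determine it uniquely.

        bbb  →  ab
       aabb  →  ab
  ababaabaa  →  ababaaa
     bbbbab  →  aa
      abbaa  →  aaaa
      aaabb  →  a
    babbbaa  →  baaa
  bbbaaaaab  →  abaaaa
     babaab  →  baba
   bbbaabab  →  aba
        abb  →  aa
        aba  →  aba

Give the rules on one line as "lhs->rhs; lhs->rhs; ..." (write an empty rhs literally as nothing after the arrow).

aab->a; bb->a

  | bbb => ab
  | aabb => ab
  | ababaabaa => ababaaa
  | bbbbab => abbab => aaab => aa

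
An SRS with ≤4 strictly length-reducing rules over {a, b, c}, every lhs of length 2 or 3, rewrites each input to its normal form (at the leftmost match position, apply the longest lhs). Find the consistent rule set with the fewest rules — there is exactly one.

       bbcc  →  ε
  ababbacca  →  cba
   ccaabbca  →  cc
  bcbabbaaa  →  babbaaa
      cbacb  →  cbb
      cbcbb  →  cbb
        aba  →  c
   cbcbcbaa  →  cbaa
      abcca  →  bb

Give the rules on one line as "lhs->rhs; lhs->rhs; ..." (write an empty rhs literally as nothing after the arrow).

aba->c; ac->; aca->bb; bc->

  | bbcc => bc => ε
  | ababbacca => cbbacca => cbbca => cba
  | ccaabbca => ccaaba => ccac => cc
  | bcbabbaaa => babbaaa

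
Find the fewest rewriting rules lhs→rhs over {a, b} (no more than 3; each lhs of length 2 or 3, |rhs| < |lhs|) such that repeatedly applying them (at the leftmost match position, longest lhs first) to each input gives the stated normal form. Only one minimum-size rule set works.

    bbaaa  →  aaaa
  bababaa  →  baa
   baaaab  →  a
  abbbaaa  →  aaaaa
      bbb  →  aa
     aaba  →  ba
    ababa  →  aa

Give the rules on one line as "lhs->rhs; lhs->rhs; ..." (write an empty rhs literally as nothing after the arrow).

  | bbaaa => aaaa
  | bababaa => bbabaa => aabaa => abaa => baa
  | baaaab => baaab => baab => bab => bb => a
  | abbbaaa => bbbaaa => aaaaa

ab->b; bb->a; bbb->aa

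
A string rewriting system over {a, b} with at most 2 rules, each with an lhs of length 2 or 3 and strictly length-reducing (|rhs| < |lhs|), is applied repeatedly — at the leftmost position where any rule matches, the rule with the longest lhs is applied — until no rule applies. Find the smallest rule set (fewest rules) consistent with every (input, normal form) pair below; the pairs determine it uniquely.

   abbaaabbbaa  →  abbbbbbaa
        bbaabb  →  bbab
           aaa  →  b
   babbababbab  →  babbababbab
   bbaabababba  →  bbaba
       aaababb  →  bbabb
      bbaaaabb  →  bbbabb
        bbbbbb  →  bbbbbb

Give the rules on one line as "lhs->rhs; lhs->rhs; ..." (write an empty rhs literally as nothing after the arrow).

aaa->b; aab->a

  | abbaaabbbaa => abbbbbbaa
  | bbaabb => bbab
  | aaa => b
  | babbababbab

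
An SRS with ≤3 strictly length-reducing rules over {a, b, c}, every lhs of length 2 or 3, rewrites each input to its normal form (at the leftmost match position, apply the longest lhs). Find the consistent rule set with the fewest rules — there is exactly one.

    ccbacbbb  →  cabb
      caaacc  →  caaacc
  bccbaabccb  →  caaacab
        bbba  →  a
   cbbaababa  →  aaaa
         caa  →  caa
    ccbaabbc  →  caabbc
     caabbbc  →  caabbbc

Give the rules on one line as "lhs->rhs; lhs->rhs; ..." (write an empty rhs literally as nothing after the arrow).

  | ccbacbbb => cacbbb => cabb
  | caaacc
  | bccbaabccb => cabaabccb => caaabccb => caaacab
  | bbba => bba => ba => a

ba->a; bcc->ca; cb->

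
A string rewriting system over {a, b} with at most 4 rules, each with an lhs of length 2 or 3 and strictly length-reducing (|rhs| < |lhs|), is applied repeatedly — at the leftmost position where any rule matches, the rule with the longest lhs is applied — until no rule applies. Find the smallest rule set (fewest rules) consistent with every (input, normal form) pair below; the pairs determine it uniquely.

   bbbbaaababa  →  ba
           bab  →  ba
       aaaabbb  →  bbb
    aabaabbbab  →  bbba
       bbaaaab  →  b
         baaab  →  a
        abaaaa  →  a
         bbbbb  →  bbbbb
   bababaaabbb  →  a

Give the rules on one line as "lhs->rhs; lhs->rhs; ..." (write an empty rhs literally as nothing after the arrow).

  | bbbbaaababa => bbbaaababa => bbaaababa => baaababa => aaababa => ababa => aaba => ba
  | bab => ba
  | aaaabbb => aabbb => bbb
  | aabaabbbab => baabbbab => aabbbab => bbbab => bbba

aa->; ab->a; baa->aa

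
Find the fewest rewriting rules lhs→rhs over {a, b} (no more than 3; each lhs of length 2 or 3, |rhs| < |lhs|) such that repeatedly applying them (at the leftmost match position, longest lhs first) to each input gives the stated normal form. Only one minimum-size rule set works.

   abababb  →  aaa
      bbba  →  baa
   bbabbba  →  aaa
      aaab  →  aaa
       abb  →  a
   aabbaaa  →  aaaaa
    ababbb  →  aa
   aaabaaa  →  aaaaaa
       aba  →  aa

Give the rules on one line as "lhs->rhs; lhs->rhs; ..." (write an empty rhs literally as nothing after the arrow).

ab->a; bba->aa

  | abababb => aababb => aaabb => aaab => aaa
  | bbba => baa
  | bbabbba => aabbba => aabba => aaba => aaa
  | aaab => aaa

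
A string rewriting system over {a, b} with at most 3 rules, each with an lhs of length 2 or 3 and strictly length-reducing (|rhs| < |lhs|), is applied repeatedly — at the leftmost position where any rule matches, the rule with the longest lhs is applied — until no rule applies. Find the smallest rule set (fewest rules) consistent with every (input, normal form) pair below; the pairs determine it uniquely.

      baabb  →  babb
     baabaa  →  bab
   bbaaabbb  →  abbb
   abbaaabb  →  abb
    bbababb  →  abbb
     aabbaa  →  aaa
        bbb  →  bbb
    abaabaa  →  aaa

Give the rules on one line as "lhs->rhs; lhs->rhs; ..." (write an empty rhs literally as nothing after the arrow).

aab->ab; aba->ab; bba->a

  | baabb => babb
  | baabaa => babaa => baba => bab
  | bbaaabbb => aaabbb => aabbb => abbb
  | abbaaabb => aaaabb => aaabb => aabb => abb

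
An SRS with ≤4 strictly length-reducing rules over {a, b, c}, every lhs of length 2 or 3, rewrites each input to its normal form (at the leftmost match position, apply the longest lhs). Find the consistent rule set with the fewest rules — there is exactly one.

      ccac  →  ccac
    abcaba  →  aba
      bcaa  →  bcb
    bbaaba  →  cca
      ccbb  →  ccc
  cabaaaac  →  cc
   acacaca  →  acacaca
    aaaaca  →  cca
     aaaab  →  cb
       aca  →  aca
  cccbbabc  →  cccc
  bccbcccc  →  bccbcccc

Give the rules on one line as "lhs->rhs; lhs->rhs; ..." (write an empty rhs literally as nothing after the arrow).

  | ccac
  | abcaba => aba
  | bcaa => bcb
  | bbaaba => caaba => cbba => cca

aa->b; bb->c; cab->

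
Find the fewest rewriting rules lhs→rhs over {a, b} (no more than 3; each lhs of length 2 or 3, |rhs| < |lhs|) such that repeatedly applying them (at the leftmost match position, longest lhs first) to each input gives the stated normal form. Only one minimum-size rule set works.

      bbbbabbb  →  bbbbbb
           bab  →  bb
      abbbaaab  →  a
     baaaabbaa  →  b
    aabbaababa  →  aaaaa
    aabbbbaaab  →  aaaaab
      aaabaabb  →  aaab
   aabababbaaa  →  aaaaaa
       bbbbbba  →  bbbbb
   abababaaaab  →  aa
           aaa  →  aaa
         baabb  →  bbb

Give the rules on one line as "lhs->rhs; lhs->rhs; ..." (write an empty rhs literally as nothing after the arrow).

  | bbbbabbb => bbbbbb
  | bab => bb
  | abbbaaab => abaaab => abaab => abab => abb => a
  | baaaabbaa => baaabbaa => baabbaa => babbaa => bbbaa => bba => b

abb->a; ba->b; bba->b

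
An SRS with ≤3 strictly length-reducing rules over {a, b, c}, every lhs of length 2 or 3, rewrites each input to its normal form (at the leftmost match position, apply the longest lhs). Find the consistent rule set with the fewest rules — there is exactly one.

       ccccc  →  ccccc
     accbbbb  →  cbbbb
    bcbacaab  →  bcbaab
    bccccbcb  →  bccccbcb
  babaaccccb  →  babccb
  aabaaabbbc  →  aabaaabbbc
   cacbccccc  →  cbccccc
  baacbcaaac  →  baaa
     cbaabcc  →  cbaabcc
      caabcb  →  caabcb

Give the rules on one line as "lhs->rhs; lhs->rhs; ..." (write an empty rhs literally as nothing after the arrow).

ac->; bca->a

  | ccccc
  | accbbbb => cbbbb
  | bcbacaab => bcbaab
  | bccccbcb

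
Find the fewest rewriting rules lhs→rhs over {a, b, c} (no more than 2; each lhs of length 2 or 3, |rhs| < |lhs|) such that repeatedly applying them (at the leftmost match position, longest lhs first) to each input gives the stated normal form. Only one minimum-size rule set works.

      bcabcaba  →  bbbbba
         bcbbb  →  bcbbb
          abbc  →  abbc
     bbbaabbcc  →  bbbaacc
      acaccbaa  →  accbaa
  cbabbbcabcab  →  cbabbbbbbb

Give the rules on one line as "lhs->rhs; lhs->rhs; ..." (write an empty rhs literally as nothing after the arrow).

bcc->cc; ca->b

  | bcabcaba => bbbcaba => bbbbba
  | bcbbb
  | abbc
  | bbbaabbcc => bbbaabcc => bbbaacc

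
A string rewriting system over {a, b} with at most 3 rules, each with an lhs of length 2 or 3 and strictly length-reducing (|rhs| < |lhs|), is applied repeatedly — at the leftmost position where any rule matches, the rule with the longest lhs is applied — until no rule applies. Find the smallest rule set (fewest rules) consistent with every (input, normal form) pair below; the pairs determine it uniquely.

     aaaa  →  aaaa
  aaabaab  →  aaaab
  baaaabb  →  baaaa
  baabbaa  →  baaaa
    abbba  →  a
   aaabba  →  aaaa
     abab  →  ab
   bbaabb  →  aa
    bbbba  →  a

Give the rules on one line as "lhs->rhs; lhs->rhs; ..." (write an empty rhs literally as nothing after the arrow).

  | aaaa
  | aaabaab => aaaab
  | baaaabb => baaaa
  | baabbaa => baaaa

aba->a; bb->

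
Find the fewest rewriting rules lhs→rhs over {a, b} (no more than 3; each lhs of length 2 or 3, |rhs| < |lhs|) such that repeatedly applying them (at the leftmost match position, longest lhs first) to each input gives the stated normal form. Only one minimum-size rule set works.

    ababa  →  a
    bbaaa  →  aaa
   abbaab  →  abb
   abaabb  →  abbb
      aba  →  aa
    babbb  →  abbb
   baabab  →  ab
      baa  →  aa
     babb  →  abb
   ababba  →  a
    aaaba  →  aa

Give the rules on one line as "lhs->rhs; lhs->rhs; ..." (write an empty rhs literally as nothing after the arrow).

  | ababa => aaba => bba => ba => a
  | bbaaa => baaa => aaa
  | abbaab => abaab => aaab => abb
  | abaabb => aaabb => abbb

aab->bb; ba->a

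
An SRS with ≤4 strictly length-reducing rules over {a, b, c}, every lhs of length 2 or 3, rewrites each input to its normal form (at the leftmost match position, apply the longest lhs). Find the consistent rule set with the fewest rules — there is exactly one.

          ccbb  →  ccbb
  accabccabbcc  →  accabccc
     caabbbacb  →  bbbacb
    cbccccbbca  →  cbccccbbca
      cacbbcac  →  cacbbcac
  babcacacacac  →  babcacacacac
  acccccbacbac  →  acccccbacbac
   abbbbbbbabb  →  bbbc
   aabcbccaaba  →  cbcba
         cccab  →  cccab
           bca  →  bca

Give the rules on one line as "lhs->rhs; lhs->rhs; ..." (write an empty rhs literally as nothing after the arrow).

aab->; abb->aa; baa->c; caa->

  | ccbb
  | accabccabbcc => accabccaacc => accabccc
  | caabbbacb => bbbacb
  | cbccccbbca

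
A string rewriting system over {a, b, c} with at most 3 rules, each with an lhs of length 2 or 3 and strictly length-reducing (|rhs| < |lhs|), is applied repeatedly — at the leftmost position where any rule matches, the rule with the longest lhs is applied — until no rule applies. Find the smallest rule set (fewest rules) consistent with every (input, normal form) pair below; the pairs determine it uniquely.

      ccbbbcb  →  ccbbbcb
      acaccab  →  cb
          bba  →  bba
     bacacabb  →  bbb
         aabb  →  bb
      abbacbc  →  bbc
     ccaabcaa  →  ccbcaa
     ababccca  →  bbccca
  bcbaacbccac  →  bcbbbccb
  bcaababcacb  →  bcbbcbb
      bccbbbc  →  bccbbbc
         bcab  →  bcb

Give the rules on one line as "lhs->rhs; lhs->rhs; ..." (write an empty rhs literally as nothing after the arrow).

ab->b; ac->b; bac->

  | ccbbbcb
  | acaccab => baccab => cab => cb
  | bba
  | bacacabb => acabb => babb => bbb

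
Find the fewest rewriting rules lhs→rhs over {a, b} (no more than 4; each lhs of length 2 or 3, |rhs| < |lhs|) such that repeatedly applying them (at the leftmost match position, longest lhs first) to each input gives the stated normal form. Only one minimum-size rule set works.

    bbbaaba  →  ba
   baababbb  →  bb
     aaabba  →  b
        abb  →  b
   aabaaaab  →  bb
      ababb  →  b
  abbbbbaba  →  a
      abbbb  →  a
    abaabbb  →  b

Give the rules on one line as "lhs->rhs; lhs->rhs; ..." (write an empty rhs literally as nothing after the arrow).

aaa->ba; ab->; bba->b; bbb->a

  | bbbaaba => aaaba => baba => ba
  | baababbb => baabbb => babb => bb
  | aaabba => babba => bba => b
  | abb => b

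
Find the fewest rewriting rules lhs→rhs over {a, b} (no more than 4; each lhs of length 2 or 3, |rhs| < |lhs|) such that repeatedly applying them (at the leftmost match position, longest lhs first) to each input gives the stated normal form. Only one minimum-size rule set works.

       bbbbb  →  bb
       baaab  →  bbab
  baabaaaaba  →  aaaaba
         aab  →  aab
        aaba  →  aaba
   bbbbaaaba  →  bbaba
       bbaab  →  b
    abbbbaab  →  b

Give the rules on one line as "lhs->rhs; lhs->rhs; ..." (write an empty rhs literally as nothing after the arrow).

  | bbbbb => bb
  | baaab => bbab
  | baabaaaaba => bbbaaaaba => aaaaba
  | aab

abb->; baa->bb; bbb->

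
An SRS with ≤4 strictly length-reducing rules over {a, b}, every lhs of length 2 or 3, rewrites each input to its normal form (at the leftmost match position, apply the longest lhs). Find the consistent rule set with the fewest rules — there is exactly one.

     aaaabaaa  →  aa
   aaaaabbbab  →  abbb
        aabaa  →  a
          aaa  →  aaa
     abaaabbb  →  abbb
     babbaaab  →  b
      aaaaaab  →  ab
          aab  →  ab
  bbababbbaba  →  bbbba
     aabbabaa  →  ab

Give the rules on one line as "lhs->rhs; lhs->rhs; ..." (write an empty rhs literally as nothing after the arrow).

  | aaaabaaa => aaabaaa => aabaaa => abaaa => aa
  | aaaaabbbab => aaaabbbab => aaabbbab => aabbbab => abbbab => abbb
  | aabaa => abaa => a
  | aaa

aab->ab; baa->; bab->b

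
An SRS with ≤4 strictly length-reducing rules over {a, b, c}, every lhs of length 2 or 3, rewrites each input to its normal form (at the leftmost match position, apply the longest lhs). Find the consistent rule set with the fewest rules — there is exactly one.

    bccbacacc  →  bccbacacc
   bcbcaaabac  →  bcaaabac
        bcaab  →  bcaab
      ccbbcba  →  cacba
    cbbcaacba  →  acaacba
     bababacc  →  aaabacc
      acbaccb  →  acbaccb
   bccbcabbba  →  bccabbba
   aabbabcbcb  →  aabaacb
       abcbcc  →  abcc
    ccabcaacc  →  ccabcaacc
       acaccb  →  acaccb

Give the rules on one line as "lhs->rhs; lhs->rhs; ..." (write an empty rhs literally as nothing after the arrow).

bab->aa; cbb->a; cbc->c

  | bccbacacc
  | bcbcaaabac => bcaaabac
  | bcaab
  | ccbbcba => cacba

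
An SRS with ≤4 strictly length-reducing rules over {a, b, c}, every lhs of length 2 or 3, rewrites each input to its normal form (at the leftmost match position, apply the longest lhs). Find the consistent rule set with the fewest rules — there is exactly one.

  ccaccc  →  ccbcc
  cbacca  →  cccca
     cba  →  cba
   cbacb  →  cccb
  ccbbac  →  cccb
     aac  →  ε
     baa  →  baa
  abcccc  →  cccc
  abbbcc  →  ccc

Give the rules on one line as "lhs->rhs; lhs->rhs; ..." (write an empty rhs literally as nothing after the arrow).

  | ccaccc => ccbcc
  | cbacca => cccca
  | cba
  | cbacb => cccb

ab->; ac->b; bac->cc; bb->c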